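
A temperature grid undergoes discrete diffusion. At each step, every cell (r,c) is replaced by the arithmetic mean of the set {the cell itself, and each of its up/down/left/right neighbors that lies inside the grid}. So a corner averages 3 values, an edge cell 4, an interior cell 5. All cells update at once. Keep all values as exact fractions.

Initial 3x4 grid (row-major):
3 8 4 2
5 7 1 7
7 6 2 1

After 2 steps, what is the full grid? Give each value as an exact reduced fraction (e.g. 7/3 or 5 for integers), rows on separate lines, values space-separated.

Answer: 49/9 1199/240 1067/240 65/18
667/120 261/50 93/25 877/240
17/3 97/20 233/60 103/36

Derivation:
After step 1:
  16/3 11/2 15/4 13/3
  11/2 27/5 21/5 11/4
  6 11/2 5/2 10/3
After step 2:
  49/9 1199/240 1067/240 65/18
  667/120 261/50 93/25 877/240
  17/3 97/20 233/60 103/36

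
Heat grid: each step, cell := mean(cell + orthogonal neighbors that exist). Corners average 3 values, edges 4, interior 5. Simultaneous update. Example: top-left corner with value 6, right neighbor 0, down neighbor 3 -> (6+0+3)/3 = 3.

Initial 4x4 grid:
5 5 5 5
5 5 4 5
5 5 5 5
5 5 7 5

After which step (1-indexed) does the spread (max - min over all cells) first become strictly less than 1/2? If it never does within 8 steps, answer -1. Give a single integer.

Answer: 3

Derivation:
Step 1: max=17/3, min=19/4, spread=11/12
Step 2: max=82/15, min=29/6, spread=19/30
Step 3: max=11527/2160, min=11681/2400, spread=10141/21600
  -> spread < 1/2 first at step 3
Step 4: max=68129/12960, min=52813/10800, spread=23767/64800
Step 5: max=10139023/1944000, min=10621937/2160000, spread=5792797/19440000
Step 6: max=302061193/58320000, min=319959881/64800000, spread=140973001/583200000
Step 7: max=9018210847/1749600000, min=9633120881/1944000000, spread=3484020541/17496000000
Step 8: max=53896575701/10497600000, min=289850057093/58320000000, spread=86178271213/524880000000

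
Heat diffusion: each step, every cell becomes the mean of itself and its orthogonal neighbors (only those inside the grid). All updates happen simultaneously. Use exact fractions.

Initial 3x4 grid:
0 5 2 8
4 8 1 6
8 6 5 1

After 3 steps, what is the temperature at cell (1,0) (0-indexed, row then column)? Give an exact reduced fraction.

Step 1: cell (1,0) = 5
Step 2: cell (1,0) = 47/10
Step 3: cell (1,0) = 2921/600
Full grid after step 3:
  3001/720 3423/800 30227/7200 9539/2160
  2921/600 9127/2000 26921/6000 7523/1800
  949/180 6197/1200 441/100 767/180

Answer: 2921/600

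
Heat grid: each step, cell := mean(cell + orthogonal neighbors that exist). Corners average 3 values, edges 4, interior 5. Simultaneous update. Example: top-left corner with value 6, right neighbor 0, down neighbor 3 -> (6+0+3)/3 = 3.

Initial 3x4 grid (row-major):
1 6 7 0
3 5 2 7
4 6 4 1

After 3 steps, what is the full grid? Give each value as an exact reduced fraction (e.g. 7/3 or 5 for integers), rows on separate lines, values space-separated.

Answer: 8399/2160 15127/3600 14417/3600 110/27
58133/14400 24337/6000 6313/1500 26479/7200
8729/2160 15277/3600 4639/1200 277/72

Derivation:
After step 1:
  10/3 19/4 15/4 14/3
  13/4 22/5 5 5/2
  13/3 19/4 13/4 4
After step 2:
  34/9 487/120 109/24 131/36
  919/240 443/100 189/50 97/24
  37/9 251/60 17/4 13/4
After step 3:
  8399/2160 15127/3600 14417/3600 110/27
  58133/14400 24337/6000 6313/1500 26479/7200
  8729/2160 15277/3600 4639/1200 277/72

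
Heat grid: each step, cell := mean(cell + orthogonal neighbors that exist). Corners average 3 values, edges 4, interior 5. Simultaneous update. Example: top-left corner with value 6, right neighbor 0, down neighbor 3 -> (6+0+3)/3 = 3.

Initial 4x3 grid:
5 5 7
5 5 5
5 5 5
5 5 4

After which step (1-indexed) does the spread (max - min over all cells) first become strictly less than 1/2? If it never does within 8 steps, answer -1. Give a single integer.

Answer: 4

Derivation:
Step 1: max=17/3, min=14/3, spread=1
Step 2: max=50/9, min=85/18, spread=5/6
Step 3: max=2315/432, min=13963/2880, spread=4411/8640
Step 4: max=34351/6480, min=126643/25920, spread=3587/8640
  -> spread < 1/2 first at step 4
Step 5: max=4071067/777600, min=50988211/10368000, spread=9878047/31104000
Step 6: max=242765783/46656000, min=153855167/31104000, spread=4793213/18662400
Step 7: max=14481647257/2799360000, min=185277284011/37324800000, spread=23434038247/111974400000
Step 8: max=865615322963/167961600000, min=557807485567/111974400000, spread=2312327569/13436928000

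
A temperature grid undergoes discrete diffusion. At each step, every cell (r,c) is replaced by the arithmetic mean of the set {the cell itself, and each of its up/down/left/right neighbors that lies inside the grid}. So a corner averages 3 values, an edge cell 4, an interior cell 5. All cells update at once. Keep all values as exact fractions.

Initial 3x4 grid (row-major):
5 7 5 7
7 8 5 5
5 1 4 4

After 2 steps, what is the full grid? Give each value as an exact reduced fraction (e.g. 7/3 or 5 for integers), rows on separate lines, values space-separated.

After step 1:
  19/3 25/4 6 17/3
  25/4 28/5 27/5 21/4
  13/3 9/2 7/2 13/3
After step 2:
  113/18 1451/240 1399/240 203/36
  1351/240 28/5 103/20 413/80
  181/36 269/60 133/30 157/36

Answer: 113/18 1451/240 1399/240 203/36
1351/240 28/5 103/20 413/80
181/36 269/60 133/30 157/36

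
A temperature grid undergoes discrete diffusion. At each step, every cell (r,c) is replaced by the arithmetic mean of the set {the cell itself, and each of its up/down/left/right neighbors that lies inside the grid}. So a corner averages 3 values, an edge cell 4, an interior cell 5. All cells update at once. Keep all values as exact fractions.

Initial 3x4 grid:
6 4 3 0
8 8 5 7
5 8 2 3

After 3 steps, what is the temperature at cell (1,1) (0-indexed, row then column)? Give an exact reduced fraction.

Answer: 11281/2000

Derivation:
Step 1: cell (1,1) = 33/5
Step 2: cell (1,1) = 587/100
Step 3: cell (1,1) = 11281/2000
Full grid after step 3:
  89/15 12737/2400 31121/7200 415/108
  9983/1600 11281/2000 28103/6000 57727/14400
  127/20 4629/800 11657/2400 155/36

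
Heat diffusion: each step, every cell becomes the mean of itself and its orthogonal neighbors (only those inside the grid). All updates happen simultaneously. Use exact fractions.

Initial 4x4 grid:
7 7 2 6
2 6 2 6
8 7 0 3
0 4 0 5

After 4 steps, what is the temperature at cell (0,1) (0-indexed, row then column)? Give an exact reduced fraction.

Step 1: cell (0,1) = 11/2
Step 2: cell (0,1) = 1193/240
Step 3: cell (0,1) = 7111/1440
Step 4: cell (0,1) = 1025801/216000
Full grid after step 4:
  65473/12960 1025801/216000 190061/43200 134327/32400
  513943/108000 812051/180000 361151/90000 33241/8640
  17377/4000 58687/15000 127619/36000 717097/216000
  2627/675 129763/36000 339341/108000 197881/64800

Answer: 1025801/216000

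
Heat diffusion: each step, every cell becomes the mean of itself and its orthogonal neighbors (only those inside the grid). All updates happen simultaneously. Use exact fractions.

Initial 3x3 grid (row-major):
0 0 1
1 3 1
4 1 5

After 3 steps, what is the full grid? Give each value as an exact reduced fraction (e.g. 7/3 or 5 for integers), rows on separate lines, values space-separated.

Answer: 593/540 529/400 1391/1080
6211/3600 9653/6000 4649/2400
1439/720 33469/14400 4727/2160

Derivation:
After step 1:
  1/3 1 2/3
  2 6/5 5/2
  2 13/4 7/3
After step 2:
  10/9 4/5 25/18
  83/60 199/100 67/40
  29/12 527/240 97/36
After step 3:
  593/540 529/400 1391/1080
  6211/3600 9653/6000 4649/2400
  1439/720 33469/14400 4727/2160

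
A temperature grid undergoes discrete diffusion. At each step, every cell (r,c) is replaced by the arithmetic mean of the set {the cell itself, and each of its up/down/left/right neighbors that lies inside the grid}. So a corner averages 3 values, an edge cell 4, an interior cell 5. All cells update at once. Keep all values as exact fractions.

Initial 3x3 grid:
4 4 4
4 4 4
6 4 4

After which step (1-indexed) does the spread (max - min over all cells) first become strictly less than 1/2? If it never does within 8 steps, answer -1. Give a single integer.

Answer: 3

Derivation:
Step 1: max=14/3, min=4, spread=2/3
Step 2: max=41/9, min=4, spread=5/9
Step 3: max=473/108, min=4, spread=41/108
  -> spread < 1/2 first at step 3
Step 4: max=28051/6480, min=731/180, spread=347/1296
Step 5: max=1662137/388800, min=7357/1800, spread=2921/15552
Step 6: max=99140539/23328000, min=889483/216000, spread=24611/186624
Step 7: max=5917442033/1399680000, min=20096741/4860000, spread=207329/2239488
Step 8: max=353953152451/83980800000, min=1075601599/259200000, spread=1746635/26873856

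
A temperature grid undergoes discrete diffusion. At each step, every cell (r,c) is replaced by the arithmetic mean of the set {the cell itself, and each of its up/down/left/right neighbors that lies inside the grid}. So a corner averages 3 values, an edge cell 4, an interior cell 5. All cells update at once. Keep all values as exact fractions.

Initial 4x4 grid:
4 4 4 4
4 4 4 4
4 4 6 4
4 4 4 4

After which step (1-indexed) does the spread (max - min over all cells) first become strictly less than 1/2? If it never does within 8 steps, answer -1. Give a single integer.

Step 1: max=9/2, min=4, spread=1/2
Step 2: max=111/25, min=4, spread=11/25
  -> spread < 1/2 first at step 2
Step 3: max=5167/1200, min=4, spread=367/1200
Step 4: max=23171/5400, min=1213/300, spread=1337/5400
Step 5: max=689669/162000, min=36469/9000, spread=33227/162000
Step 6: max=20654327/4860000, min=220049/54000, spread=849917/4860000
Step 7: max=616914347/145800000, min=3308533/810000, spread=21378407/145800000
Step 8: max=18462462371/4374000000, min=995688343/243000000, spread=540072197/4374000000

Answer: 2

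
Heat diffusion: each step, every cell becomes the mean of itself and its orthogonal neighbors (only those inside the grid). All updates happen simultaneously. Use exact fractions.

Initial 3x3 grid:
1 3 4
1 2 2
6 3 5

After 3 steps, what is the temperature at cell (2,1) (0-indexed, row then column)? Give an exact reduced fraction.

Step 1: cell (2,1) = 4
Step 2: cell (2,1) = 193/60
Step 3: cell (2,1) = 11621/3600
Full grid after step 3:
  629/270 18667/7200 1969/720
  2163/800 16583/6000 44209/14400
  3211/1080 11621/3600 6977/2160

Answer: 11621/3600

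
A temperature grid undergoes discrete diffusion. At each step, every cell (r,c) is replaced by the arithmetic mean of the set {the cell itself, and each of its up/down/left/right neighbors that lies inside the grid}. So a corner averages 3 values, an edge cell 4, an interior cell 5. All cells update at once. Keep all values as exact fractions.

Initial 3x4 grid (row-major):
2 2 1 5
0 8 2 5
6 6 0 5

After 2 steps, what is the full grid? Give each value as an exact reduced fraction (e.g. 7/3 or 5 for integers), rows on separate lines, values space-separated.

After step 1:
  4/3 13/4 5/2 11/3
  4 18/5 16/5 17/4
  4 5 13/4 10/3
After step 2:
  103/36 641/240 757/240 125/36
  97/30 381/100 84/25 289/80
  13/3 317/80 887/240 65/18

Answer: 103/36 641/240 757/240 125/36
97/30 381/100 84/25 289/80
13/3 317/80 887/240 65/18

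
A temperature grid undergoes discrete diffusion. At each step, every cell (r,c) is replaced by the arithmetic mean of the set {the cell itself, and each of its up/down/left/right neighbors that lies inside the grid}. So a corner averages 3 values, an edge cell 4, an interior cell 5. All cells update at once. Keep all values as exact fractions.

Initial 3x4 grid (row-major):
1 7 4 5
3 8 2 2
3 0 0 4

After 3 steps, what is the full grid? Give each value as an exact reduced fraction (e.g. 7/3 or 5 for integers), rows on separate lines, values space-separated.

Answer: 1697/432 3659/900 13931/3600 7867/2160
50639/14400 10343/3000 2477/750 44549/14400
35/12 6899/2400 2093/800 917/360

Derivation:
After step 1:
  11/3 5 9/2 11/3
  15/4 4 16/5 13/4
  2 11/4 3/2 2
After step 2:
  149/36 103/24 491/120 137/36
  161/48 187/50 329/100 727/240
  17/6 41/16 189/80 9/4
After step 3:
  1697/432 3659/900 13931/3600 7867/2160
  50639/14400 10343/3000 2477/750 44549/14400
  35/12 6899/2400 2093/800 917/360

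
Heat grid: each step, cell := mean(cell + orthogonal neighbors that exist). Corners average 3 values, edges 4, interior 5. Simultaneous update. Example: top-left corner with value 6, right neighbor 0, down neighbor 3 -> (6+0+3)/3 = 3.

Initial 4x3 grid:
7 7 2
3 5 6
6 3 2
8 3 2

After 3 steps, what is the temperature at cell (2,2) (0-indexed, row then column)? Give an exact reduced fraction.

Answer: 13363/3600

Derivation:
Step 1: cell (2,2) = 13/4
Step 2: cell (2,2) = 197/60
Step 3: cell (2,2) = 13363/3600
Full grid after step 3:
  5669/1080 71297/14400 3371/720
  36121/7200 13979/3000 209/50
  34501/7200 8361/2000 13363/3600
  9913/2160 4861/1200 1877/540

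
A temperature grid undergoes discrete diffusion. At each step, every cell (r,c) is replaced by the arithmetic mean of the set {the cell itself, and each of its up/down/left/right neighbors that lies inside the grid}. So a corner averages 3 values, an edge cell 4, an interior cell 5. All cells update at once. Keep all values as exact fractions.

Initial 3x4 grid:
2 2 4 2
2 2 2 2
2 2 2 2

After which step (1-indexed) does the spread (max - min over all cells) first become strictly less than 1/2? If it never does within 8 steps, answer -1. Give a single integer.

Answer: 3

Derivation:
Step 1: max=8/3, min=2, spread=2/3
Step 2: max=151/60, min=2, spread=31/60
Step 3: max=1291/540, min=2, spread=211/540
  -> spread < 1/2 first at step 3
Step 4: max=124897/54000, min=1847/900, spread=14077/54000
Step 5: max=1112407/486000, min=111683/54000, spread=5363/24300
Step 6: max=32900809/14580000, min=62869/30000, spread=93859/583200
Step 7: max=1959874481/874800000, min=102536467/48600000, spread=4568723/34992000
Step 8: max=116756435629/52488000000, min=3097618889/1458000000, spread=8387449/83980800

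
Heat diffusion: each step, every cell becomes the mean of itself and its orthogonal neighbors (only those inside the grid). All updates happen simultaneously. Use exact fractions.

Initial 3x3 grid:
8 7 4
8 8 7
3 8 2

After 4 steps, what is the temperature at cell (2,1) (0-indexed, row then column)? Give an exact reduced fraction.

Step 1: cell (2,1) = 21/4
Step 2: cell (2,1) = 497/80
Step 3: cell (2,1) = 9613/1600
Step 4: cell (2,1) = 1795633/288000
Full grid after step 4:
  438211/64800 5739649/864000 17039/2700
  1923383/288000 285811/45000 5356399/864000
  103259/16200 1795633/288000 386161/64800

Answer: 1795633/288000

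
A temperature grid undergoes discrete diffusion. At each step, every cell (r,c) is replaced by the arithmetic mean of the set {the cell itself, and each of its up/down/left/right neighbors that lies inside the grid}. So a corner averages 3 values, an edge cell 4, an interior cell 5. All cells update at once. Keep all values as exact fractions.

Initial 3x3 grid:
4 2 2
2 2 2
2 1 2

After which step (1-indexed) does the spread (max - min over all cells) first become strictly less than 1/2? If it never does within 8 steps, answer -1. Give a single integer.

Step 1: max=8/3, min=5/3, spread=1
Step 2: max=23/9, min=413/240, spread=601/720
Step 3: max=313/135, min=3883/2160, spread=25/48
Step 4: max=73289/32400, min=245681/129600, spread=211/576
  -> spread < 1/2 first at step 4
Step 5: max=2124929/972000, min=15000307/7776000, spread=1777/6912
Step 6: max=251247851/116640000, min=920779529/466560000, spread=14971/82944
Step 7: max=928625167/437400000, min=55884857563/27993600000, spread=126121/995328
Step 8: max=884191403309/419904000000, min=3387351691361/1679616000000, spread=1062499/11943936

Answer: 4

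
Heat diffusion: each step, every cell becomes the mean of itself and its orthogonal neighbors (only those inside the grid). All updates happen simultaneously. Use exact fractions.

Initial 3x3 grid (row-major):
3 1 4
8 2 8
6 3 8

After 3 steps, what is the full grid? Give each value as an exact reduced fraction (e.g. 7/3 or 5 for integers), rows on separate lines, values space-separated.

After step 1:
  4 5/2 13/3
  19/4 22/5 11/2
  17/3 19/4 19/3
After step 2:
  15/4 457/120 37/9
  1129/240 219/50 617/120
  91/18 423/80 199/36
After step 3:
  327/80 28889/7200 2351/540
  64403/14400 13993/3000 34489/7200
  5417/1080 24301/4800 11489/2160

Answer: 327/80 28889/7200 2351/540
64403/14400 13993/3000 34489/7200
5417/1080 24301/4800 11489/2160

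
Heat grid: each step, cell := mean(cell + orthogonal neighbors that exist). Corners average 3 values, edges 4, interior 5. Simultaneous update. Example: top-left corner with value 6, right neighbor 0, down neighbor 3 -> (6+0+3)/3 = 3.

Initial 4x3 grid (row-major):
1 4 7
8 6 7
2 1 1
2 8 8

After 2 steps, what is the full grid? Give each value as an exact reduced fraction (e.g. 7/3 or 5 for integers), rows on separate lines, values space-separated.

After step 1:
  13/3 9/2 6
  17/4 26/5 21/4
  13/4 18/5 17/4
  4 19/4 17/3
After step 2:
  157/36 601/120 21/4
  511/120 114/25 207/40
  151/40 421/100 563/120
  4 1081/240 44/9

Answer: 157/36 601/120 21/4
511/120 114/25 207/40
151/40 421/100 563/120
4 1081/240 44/9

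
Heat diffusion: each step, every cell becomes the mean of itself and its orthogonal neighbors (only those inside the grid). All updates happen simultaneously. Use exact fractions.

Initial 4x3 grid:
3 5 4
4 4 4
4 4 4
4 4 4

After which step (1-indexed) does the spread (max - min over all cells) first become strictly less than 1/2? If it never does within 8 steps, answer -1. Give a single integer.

Step 1: max=13/3, min=15/4, spread=7/12
Step 2: max=62/15, min=47/12, spread=13/60
  -> spread < 1/2 first at step 2
Step 3: max=557/135, min=9499/2400, spread=3629/21600
Step 4: max=132001/32400, min=95531/24000, spread=60683/648000
Step 5: max=3953947/972000, min=861811/216000, spread=30319/388800
Step 6: max=236280953/58320000, min=25910767/6480000, spread=61681/1166400
Step 7: max=7078947701/1749600000, min=777769639/194400000, spread=1580419/34992000
Step 8: max=424037917609/104976000000, min=46723225901/11664000000, spread=7057769/209952000

Answer: 2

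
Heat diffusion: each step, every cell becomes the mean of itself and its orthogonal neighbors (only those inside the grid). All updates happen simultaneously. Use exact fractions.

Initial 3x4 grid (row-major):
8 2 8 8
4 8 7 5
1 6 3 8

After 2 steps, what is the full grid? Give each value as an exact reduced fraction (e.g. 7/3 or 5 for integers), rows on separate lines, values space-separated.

After step 1:
  14/3 13/2 25/4 7
  21/4 27/5 31/5 7
  11/3 9/2 6 16/3
After step 2:
  197/36 1369/240 519/80 27/4
  1139/240 557/100 617/100 383/60
  161/36 587/120 661/120 55/9

Answer: 197/36 1369/240 519/80 27/4
1139/240 557/100 617/100 383/60
161/36 587/120 661/120 55/9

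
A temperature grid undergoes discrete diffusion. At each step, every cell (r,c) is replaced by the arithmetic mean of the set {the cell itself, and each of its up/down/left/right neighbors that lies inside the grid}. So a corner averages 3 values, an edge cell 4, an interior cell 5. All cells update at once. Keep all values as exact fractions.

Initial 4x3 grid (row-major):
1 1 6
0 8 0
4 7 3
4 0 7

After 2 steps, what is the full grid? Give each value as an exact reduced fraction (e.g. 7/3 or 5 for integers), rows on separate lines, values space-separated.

Answer: 95/36 51/20 127/36
163/60 191/50 421/120
211/60 201/50 487/120
131/36 149/40 145/36

Derivation:
After step 1:
  2/3 4 7/3
  13/4 16/5 17/4
  15/4 22/5 17/4
  8/3 9/2 10/3
After step 2:
  95/36 51/20 127/36
  163/60 191/50 421/120
  211/60 201/50 487/120
  131/36 149/40 145/36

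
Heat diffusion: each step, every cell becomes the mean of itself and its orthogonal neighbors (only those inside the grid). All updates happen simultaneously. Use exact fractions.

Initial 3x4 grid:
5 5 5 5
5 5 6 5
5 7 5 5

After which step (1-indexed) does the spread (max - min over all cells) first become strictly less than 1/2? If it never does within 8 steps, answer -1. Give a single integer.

Step 1: max=23/4, min=5, spread=3/4
Step 2: max=1351/240, min=5, spread=151/240
Step 3: max=11761/2160, min=1847/360, spread=679/2160
  -> spread < 1/2 first at step 3
Step 4: max=1169341/216000, min=112061/21600, spread=48731/216000
Step 5: max=5211923/972000, min=13494883/2592000, spread=242147/1555200
Step 6: max=519188747/97200000, min=339054073/64800000, spread=848611/7776000
Step 7: max=37263168781/6998400000, min=48911980783/9331200000, spread=92669311/1119744000
Step 8: max=2230522014779/419904000000, min=2941477729997/559872000000, spread=781238953/13436928000

Answer: 3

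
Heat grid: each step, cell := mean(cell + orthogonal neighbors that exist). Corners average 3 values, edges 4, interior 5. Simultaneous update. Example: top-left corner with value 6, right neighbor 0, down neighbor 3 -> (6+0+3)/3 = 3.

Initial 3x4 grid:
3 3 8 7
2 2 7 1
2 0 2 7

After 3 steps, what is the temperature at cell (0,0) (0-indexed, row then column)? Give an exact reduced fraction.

Answer: 3299/1080

Derivation:
Step 1: cell (0,0) = 8/3
Step 2: cell (0,0) = 107/36
Step 3: cell (0,0) = 3299/1080
Full grid after step 3:
  3299/1080 26473/7200 34253/7200 2179/432
  11807/4800 801/250 24079/6000 34243/7200
  4583/2160 9199/3600 3241/900 433/108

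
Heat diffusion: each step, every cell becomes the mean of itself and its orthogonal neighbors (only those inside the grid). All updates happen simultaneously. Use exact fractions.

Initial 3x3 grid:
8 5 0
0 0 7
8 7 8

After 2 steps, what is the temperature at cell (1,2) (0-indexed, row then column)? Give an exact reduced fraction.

Answer: 1133/240

Derivation:
Step 1: cell (1,2) = 15/4
Step 2: cell (1,2) = 1133/240
Full grid after step 2:
  139/36 923/240 11/3
  257/60 411/100 1133/240
  59/12 1313/240 101/18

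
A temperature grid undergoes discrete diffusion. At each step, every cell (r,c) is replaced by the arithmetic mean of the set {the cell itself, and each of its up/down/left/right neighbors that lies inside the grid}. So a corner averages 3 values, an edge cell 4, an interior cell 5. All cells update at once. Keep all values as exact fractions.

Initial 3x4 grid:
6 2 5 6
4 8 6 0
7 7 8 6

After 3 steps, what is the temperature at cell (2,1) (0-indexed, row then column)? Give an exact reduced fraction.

Answer: 5007/800

Derivation:
Step 1: cell (2,1) = 15/2
Step 2: cell (2,1) = 513/80
Step 3: cell (2,1) = 5007/800
Full grid after step 3:
  3703/720 6223/1200 8677/1800 4907/1080
  9249/1600 5599/1000 32069/6000 35153/7200
  2209/360 5007/800 41683/7200 11479/2160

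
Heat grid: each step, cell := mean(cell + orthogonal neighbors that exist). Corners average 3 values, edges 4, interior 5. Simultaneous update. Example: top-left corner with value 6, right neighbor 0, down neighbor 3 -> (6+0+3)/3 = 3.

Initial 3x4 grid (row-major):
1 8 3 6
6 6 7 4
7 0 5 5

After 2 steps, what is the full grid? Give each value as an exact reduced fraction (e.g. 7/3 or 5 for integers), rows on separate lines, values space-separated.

Answer: 29/6 209/40 119/24 95/18
74/15 122/25 523/100 39/8
83/18 1109/240 221/48 173/36

Derivation:
After step 1:
  5 9/2 6 13/3
  5 27/5 5 11/2
  13/3 9/2 17/4 14/3
After step 2:
  29/6 209/40 119/24 95/18
  74/15 122/25 523/100 39/8
  83/18 1109/240 221/48 173/36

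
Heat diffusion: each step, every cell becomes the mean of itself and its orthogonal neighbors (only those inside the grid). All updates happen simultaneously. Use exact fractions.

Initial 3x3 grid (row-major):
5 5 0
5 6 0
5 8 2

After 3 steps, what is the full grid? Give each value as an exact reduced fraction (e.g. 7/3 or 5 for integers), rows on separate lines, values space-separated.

Answer: 3331/720 13889/3600 1687/540
7909/1600 4237/1000 997/300
1873/360 65281/14400 8153/2160

Derivation:
After step 1:
  5 4 5/3
  21/4 24/5 2
  6 21/4 10/3
After step 2:
  19/4 58/15 23/9
  421/80 213/50 59/20
  11/2 1163/240 127/36
After step 3:
  3331/720 13889/3600 1687/540
  7909/1600 4237/1000 997/300
  1873/360 65281/14400 8153/2160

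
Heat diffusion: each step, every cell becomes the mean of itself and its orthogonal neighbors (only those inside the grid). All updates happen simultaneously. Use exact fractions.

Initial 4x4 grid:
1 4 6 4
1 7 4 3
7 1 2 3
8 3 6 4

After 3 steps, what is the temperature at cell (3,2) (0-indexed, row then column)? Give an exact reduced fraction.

Step 1: cell (3,2) = 15/4
Step 2: cell (3,2) = 947/240
Step 3: cell (3,2) = 28571/7200
Full grid after step 3:
  841/240 2339/600 287/72 4447/1080
  3107/800 7497/2000 11863/3000 2741/720
  10057/2400 829/200 22553/6000 13213/3600
  337/72 3459/800 28571/7200 8027/2160

Answer: 28571/7200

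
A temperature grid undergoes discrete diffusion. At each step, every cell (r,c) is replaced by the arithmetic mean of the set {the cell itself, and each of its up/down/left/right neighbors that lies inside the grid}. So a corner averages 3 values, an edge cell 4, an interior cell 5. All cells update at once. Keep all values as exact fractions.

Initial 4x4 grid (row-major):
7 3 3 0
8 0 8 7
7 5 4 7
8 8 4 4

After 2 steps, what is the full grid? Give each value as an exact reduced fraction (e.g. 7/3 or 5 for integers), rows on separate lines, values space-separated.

After step 1:
  6 13/4 7/2 10/3
  11/2 24/5 22/5 11/2
  7 24/5 28/5 11/2
  23/3 25/4 5 5
After step 2:
  59/12 351/80 869/240 37/9
  233/40 91/20 119/25 281/60
  749/120 569/100 253/50 27/5
  251/36 1423/240 437/80 31/6

Answer: 59/12 351/80 869/240 37/9
233/40 91/20 119/25 281/60
749/120 569/100 253/50 27/5
251/36 1423/240 437/80 31/6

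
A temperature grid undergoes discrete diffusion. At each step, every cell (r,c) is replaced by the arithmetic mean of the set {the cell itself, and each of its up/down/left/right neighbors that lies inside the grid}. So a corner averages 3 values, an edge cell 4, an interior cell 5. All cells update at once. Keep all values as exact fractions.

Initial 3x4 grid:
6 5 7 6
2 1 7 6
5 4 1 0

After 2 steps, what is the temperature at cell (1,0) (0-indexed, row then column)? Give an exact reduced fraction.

Step 1: cell (1,0) = 7/2
Step 2: cell (1,0) = 153/40
Full grid after step 2:
  151/36 287/60 163/30 52/9
  153/40 96/25 111/25 1069/240
  119/36 793/240 749/240 121/36

Answer: 153/40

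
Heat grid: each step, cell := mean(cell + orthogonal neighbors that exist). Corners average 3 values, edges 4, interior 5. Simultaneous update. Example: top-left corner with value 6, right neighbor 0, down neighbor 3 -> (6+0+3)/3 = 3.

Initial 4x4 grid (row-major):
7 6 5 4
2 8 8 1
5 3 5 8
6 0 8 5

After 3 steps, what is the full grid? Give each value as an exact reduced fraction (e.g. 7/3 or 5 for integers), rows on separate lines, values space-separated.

After step 1:
  5 13/2 23/4 10/3
  11/2 27/5 27/5 21/4
  4 21/5 32/5 19/4
  11/3 17/4 9/2 7
After step 2:
  17/3 453/80 1259/240 43/9
  199/40 27/5 141/25 281/60
  521/120 97/20 101/20 117/20
  143/36 997/240 443/80 65/12
After step 3:
  3913/720 879/160 38387/7200 10589/2160
  1223/240 10611/2000 31223/6000 2357/450
  653/144 5711/1200 10771/2000 21/4
  8977/2160 1333/288 2419/480 4033/720

Answer: 3913/720 879/160 38387/7200 10589/2160
1223/240 10611/2000 31223/6000 2357/450
653/144 5711/1200 10771/2000 21/4
8977/2160 1333/288 2419/480 4033/720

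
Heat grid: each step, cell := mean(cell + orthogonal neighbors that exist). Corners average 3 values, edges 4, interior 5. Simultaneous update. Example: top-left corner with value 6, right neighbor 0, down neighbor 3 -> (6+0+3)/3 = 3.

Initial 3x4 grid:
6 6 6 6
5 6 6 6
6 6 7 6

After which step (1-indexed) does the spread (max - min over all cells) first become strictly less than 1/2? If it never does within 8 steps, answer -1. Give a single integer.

Step 1: max=19/3, min=17/3, spread=2/3
Step 2: max=751/120, min=1373/240, spread=43/80
Step 3: max=6691/1080, min=12523/2160, spread=859/2160
  -> spread < 1/2 first at step 3
Step 4: max=39773/6480, min=151909/25920, spread=7183/25920
Step 5: max=1189931/194400, min=9141071/1555200, spread=378377/1555200
Step 6: max=4441771/729000, min=551172133/93312000, spread=3474911/18662400
Step 7: max=2126751817/349920000, min=33156018767/5598720000, spread=174402061/1119744000
Step 8: max=63636836509/10497600000, min=1994702176813/335923200000, spread=1667063659/13436928000

Answer: 3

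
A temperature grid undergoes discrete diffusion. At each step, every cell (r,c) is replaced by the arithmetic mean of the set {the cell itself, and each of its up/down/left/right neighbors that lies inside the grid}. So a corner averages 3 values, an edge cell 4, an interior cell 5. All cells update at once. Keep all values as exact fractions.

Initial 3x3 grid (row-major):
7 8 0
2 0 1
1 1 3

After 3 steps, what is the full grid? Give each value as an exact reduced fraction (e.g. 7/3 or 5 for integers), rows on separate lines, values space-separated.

After step 1:
  17/3 15/4 3
  5/2 12/5 1
  4/3 5/4 5/3
After step 2:
  143/36 889/240 31/12
  119/40 109/50 121/60
  61/36 133/80 47/36
After step 3:
  7669/2160 44783/14400 1993/720
  6493/2400 7523/3000 7277/3600
  4559/2160 2737/1600 3589/2160

Answer: 7669/2160 44783/14400 1993/720
6493/2400 7523/3000 7277/3600
4559/2160 2737/1600 3589/2160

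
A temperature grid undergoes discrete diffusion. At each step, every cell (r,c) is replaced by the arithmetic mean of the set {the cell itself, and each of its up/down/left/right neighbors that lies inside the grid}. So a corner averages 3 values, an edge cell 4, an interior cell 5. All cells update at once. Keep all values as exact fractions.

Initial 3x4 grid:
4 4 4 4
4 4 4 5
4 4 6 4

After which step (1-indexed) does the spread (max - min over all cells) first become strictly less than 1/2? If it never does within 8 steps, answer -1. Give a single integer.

Step 1: max=5, min=4, spread=1
Step 2: max=93/20, min=4, spread=13/20
Step 3: max=3307/720, min=4, spread=427/720
Step 4: max=64463/14400, min=407/100, spread=1171/2880
  -> spread < 1/2 first at step 4
Step 5: max=11522111/2592000, min=73649/18000, spread=183331/518400
Step 6: max=683918189/155520000, min=4461431/1080000, spread=331777/1244160
Step 7: max=4534133039/1036800000, min=5605423/1350000, spread=9166727/41472000
Step 8: max=2434745178709/559872000000, min=16231430761/3888000000, spread=779353193/4478976000

Answer: 4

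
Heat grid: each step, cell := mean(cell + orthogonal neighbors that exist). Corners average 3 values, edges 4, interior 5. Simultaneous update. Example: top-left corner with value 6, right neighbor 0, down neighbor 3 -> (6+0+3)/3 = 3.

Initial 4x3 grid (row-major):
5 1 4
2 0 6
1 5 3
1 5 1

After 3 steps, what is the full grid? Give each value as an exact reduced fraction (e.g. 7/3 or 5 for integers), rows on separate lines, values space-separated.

Answer: 5563/2160 19991/7200 3389/1080
17701/7200 17153/6000 5569/1800
18401/7200 16703/6000 3821/1200
5513/2160 10333/3600 277/90

Derivation:
After step 1:
  8/3 5/2 11/3
  2 14/5 13/4
  9/4 14/5 15/4
  7/3 3 3
After step 2:
  43/18 349/120 113/36
  583/240 267/100 101/30
  563/240 73/25 16/5
  91/36 167/60 13/4
After step 3:
  5563/2160 19991/7200 3389/1080
  17701/7200 17153/6000 5569/1800
  18401/7200 16703/6000 3821/1200
  5513/2160 10333/3600 277/90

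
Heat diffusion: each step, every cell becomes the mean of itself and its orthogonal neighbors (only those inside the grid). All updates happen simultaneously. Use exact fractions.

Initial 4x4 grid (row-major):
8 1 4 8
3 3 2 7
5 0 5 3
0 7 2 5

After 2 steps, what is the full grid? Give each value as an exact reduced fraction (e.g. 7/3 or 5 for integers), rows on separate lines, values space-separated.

After step 1:
  4 4 15/4 19/3
  19/4 9/5 21/5 5
  2 4 12/5 5
  4 9/4 19/4 10/3
After step 2:
  17/4 271/80 1097/240 181/36
  251/80 15/4 343/100 77/15
  59/16 249/100 407/100 59/15
  11/4 15/4 191/60 157/36

Answer: 17/4 271/80 1097/240 181/36
251/80 15/4 343/100 77/15
59/16 249/100 407/100 59/15
11/4 15/4 191/60 157/36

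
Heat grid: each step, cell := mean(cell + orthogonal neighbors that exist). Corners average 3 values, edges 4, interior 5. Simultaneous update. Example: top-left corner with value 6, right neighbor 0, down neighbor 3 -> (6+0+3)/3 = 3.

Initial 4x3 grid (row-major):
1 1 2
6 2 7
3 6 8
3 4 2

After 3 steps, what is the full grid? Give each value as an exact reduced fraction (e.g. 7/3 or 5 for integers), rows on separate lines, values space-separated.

After step 1:
  8/3 3/2 10/3
  3 22/5 19/4
  9/2 23/5 23/4
  10/3 15/4 14/3
After step 2:
  43/18 119/40 115/36
  437/120 73/20 547/120
  463/120 23/5 593/120
  139/36 327/80 85/18
After step 3:
  1621/540 293/96 1931/540
  2437/720 777/200 1471/360
  2873/720 1691/400 847/180
  8501/2160 829/192 9901/2160

Answer: 1621/540 293/96 1931/540
2437/720 777/200 1471/360
2873/720 1691/400 847/180
8501/2160 829/192 9901/2160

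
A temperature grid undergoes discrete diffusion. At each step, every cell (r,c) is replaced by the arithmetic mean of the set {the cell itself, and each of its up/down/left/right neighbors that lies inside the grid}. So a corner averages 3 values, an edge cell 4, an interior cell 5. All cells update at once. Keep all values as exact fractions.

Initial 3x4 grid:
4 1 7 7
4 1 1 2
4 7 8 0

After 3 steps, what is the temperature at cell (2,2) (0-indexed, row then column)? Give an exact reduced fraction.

Answer: 6719/1800

Derivation:
Step 1: cell (2,2) = 4
Step 2: cell (2,2) = 121/30
Step 3: cell (2,2) = 6719/1800
Full grid after step 3:
  1193/360 2829/800 26501/7200 8483/2160
  17659/4800 3603/1000 22693/6000 25891/7200
  2911/720 1627/400 6719/1800 3979/1080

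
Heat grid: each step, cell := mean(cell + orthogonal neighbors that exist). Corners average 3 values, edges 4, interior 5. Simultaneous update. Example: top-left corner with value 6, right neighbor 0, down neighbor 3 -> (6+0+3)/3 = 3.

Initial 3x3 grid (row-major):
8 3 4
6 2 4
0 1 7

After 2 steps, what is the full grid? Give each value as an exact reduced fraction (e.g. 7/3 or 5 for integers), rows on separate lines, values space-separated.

After step 1:
  17/3 17/4 11/3
  4 16/5 17/4
  7/3 5/2 4
After step 2:
  167/36 1007/240 73/18
  19/5 91/25 907/240
  53/18 361/120 43/12

Answer: 167/36 1007/240 73/18
19/5 91/25 907/240
53/18 361/120 43/12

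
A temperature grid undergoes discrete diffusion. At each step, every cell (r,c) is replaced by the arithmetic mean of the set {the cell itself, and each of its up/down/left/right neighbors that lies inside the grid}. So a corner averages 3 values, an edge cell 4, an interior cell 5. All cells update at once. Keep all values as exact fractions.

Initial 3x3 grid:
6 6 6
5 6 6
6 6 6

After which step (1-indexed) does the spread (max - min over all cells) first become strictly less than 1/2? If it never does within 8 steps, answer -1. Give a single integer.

Answer: 1

Derivation:
Step 1: max=6, min=17/3, spread=1/3
  -> spread < 1/2 first at step 1
Step 2: max=6, min=1373/240, spread=67/240
Step 3: max=1193/200, min=12523/2160, spread=1807/10800
Step 4: max=32039/5400, min=5026037/864000, spread=33401/288000
Step 5: max=3196609/540000, min=45426067/7776000, spread=3025513/38880000
Step 6: max=170044051/28800000, min=18197473133/3110400000, spread=53531/995328
Step 7: max=45864883949/7776000000, min=1093711074151/186624000000, spread=450953/11943936
Step 8: max=5497711389481/933120000000, min=65675736439397/11197440000000, spread=3799043/143327232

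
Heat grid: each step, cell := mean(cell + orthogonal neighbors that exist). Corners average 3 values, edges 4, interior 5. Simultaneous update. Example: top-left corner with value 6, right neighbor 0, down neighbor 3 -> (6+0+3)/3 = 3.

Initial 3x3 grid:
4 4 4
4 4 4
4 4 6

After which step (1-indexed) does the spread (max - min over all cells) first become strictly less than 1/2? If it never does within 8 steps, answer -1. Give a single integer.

Step 1: max=14/3, min=4, spread=2/3
Step 2: max=41/9, min=4, spread=5/9
Step 3: max=473/108, min=4, spread=41/108
  -> spread < 1/2 first at step 3
Step 4: max=28051/6480, min=731/180, spread=347/1296
Step 5: max=1662137/388800, min=7357/1800, spread=2921/15552
Step 6: max=99140539/23328000, min=889483/216000, spread=24611/186624
Step 7: max=5917442033/1399680000, min=20096741/4860000, spread=207329/2239488
Step 8: max=353953152451/83980800000, min=1075601599/259200000, spread=1746635/26873856

Answer: 3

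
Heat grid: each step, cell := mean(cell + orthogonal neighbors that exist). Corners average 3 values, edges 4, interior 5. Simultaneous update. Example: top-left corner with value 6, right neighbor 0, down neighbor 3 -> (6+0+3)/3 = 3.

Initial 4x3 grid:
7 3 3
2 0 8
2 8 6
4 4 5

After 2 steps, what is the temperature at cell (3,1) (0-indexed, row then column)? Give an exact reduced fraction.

Answer: 211/48

Derivation:
Step 1: cell (3,1) = 21/4
Step 2: cell (3,1) = 211/48
Full grid after step 2:
  10/3 967/240 73/18
  299/80 369/100 149/30
  169/48 121/25 5
  151/36 211/48 17/3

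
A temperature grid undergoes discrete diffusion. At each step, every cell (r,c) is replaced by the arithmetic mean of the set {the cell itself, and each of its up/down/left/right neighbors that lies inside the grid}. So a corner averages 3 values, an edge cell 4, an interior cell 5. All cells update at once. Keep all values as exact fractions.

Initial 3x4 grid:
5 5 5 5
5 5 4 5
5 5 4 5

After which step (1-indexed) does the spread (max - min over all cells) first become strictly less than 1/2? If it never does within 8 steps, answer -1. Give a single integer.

Answer: 2

Derivation:
Step 1: max=5, min=9/2, spread=1/2
Step 2: max=5, min=1111/240, spread=89/240
  -> spread < 1/2 first at step 2
Step 3: max=1187/240, min=631/135, spread=587/2160
Step 4: max=11807/2400, min=608183/129600, spread=5879/25920
Step 5: max=16513/3375, min=36682447/7776000, spread=272701/1555200
Step 6: max=63190753/12960000, min=2208344033/466560000, spread=2660923/18662400
Step 7: max=419985203/86400000, min=132909470947/27993600000, spread=126629393/1119744000
Step 8: max=226289816693/46656000000, min=7992464800073/1679616000000, spread=1231748807/13436928000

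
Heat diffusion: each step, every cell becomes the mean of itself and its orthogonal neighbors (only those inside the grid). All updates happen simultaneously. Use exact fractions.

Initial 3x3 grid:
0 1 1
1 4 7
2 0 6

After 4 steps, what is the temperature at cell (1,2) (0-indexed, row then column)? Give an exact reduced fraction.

Step 1: cell (1,2) = 9/2
Step 2: cell (1,2) = 433/120
Step 3: cell (1,2) = 23801/7200
Step 4: cell (1,2) = 1304197/432000
Full grid after step 4:
  244607/129600 988697/432000 559/200
  1722769/864000 304601/120000 1304197/432000
  96719/43200 72817/27000 206291/64800

Answer: 1304197/432000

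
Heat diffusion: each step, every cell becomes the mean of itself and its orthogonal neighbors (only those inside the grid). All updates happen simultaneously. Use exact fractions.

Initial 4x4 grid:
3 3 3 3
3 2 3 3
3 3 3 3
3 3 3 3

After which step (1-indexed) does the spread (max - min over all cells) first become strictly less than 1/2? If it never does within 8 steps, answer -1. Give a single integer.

Step 1: max=3, min=11/4, spread=1/4
  -> spread < 1/2 first at step 1
Step 2: max=3, min=139/50, spread=11/50
Step 3: max=3, min=6833/2400, spread=367/2400
Step 4: max=1787/600, min=30829/10800, spread=1337/10800
Step 5: max=53531/18000, min=930331/324000, spread=33227/324000
Step 6: max=319951/108000, min=27945673/9720000, spread=849917/9720000
Step 7: max=4791467/1620000, min=841085653/291600000, spread=21378407/291600000
Step 8: max=1434311657/486000000, min=25277537629/8748000000, spread=540072197/8748000000

Answer: 1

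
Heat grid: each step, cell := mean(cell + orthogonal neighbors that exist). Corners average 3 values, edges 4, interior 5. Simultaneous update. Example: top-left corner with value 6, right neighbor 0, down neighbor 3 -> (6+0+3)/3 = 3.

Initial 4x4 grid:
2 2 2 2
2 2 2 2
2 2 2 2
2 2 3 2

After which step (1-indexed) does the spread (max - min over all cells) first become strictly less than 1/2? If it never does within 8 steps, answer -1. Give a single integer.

Step 1: max=7/3, min=2, spread=1/3
  -> spread < 1/2 first at step 1
Step 2: max=271/120, min=2, spread=31/120
Step 3: max=2371/1080, min=2, spread=211/1080
Step 4: max=232843/108000, min=2, spread=16843/108000
Step 5: max=2082643/972000, min=18079/9000, spread=130111/972000
Step 6: max=61962367/29160000, min=1087159/540000, spread=3255781/29160000
Step 7: max=1849953691/874800000, min=1091107/540000, spread=82360351/874800000
Step 8: max=55239316891/26244000000, min=196906441/97200000, spread=2074577821/26244000000

Answer: 1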